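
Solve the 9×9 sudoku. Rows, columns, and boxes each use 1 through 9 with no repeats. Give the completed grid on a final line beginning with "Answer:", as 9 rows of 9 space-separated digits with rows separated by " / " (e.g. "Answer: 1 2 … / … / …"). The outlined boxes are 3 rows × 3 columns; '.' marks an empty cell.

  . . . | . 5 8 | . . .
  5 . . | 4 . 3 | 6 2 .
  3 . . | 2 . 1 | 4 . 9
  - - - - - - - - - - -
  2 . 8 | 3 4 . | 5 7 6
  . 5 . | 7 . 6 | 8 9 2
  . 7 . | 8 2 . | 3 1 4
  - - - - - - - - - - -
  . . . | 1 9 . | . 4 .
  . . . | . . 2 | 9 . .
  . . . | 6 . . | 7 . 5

Step 1. [r4c2∈{1,9}] r4c2 is the only open cell in row 4 admitting 1 ⇒ r4c2=1.
Step 2. [r8c9∈{1,3,8}] across box 9, 1 lands solely at r8c9, so r8c9=1.
Step 3. [r2c3∈{1,7,9}] in row 2, 1 fits only at r2c3. So r2c3=1.
Step 4. [r2c2∈{8,9}] r2c2 is the only open cell in row 2 admitting 9. So r2c2=9.
Step 5. [r3c2∈{6,8}] box 1 places 8 nowhere but r3c2 ⇒ r3c2=8.
Step 6. [r8c8∈{3,6,8}] across col 8, 6 lands solely at r8c8 ⇒ r8c8=6.
Step 7. [r5c3∈{3,4}] across row 5, 3 lands solely at r5c3 ⇒ r5c3=3.
Step 8. [r9c8∈{3,8}] in col 8, 8 fits only at r9c8, so r9c8=8.
Step 9. [r7c6∈{5,7}] col 6 places 7 nowhere but r7c6. So r7c6=7.
Step 10. [r9c6∈{4}] r9c6 is down to just 4, so r9c6=4.
Step 11. [r7c3∈{2,5,6}] row 7 places 5 nowhere but r7c3. So r7c3=5.
Step 12. [r7c9∈{3}] nothing but 3 survives at r7c9, so r7c9=3.
Step 13. [r1c9∈{7}] r1c9 is down to just 7 ⇒ r1c9=7.
Step 14. [r8c1∈{4,7,8}] 7 has one home in col 1: r8c1. So r8c1=7.
Step 15. [r3c5∈{6,7}] in col 5, 6 fits only at r3c5. So r3c5=6.
Step 16. [r8c3∈{4}] r8c3 has the single candidate 4 ⇒ r8c3=4.
Step 17. [r1c2∈{2,4,6}] col 2 places 4 nowhere but r1c2. So r1c2=4.
Step 18. [r1c1∈{6}] nothing but 6 survives at r1c1 ⇒ r1c1=6.
Step 19. [r6c1∈{9}] only 9 remains possible at r6c1. So r6c1=9.
Step 20. [r9c5∈{3}] nothing but 3 survives at r9c5. So r9c5=3.
Step 21. [r9c2∈{2}] nothing but 2 survives at r9c2 ⇒ r9c2=2.
Step 22. [r6c3∈{6}] r6c3's peers cover all but 6 ⇒ r6c3=6.
Step 23. [r8c2∈{3}] only 3 remains possible at r8c2. So r8c2=3.
Step 24. [r7c2∈{6}] r7c2 has the single candidate 6. So r7c2=6.
Step 25. [r7c7∈{2}] r7c7's peers cover all but 2 ⇒ r7c7=2.
Step 26. [r4c6∈{9}] r4c6's peers cover all but 9, so r4c6=9.
Step 27. [r9c1∈{1}] nothing but 1 survives at r9c1, so r9c1=1.
Step 28. [r3c3∈{7}] nothing but 7 survives at r3c3, so r3c3=7.
Step 29. [r2c9∈{8}] r2c9 has the single candidate 8. So r2c9=8.
Step 30. [r1c4∈{9}] r1c4 is down to just 9, so r1c4=9.
Step 31. [r6c6∈{5}] r6c6's peers cover all but 5, so r6c6=5.
Step 32. [r1c3∈{2}] r1c3 is down to just 2. So r1c3=2.
Step 33. [r5c1∈{4}] r5c1 has the single candidate 4 ⇒ r5c1=4.
Step 34. [r3c8∈{5}] r3c8 has the single candidate 5, so r3c8=5.
Step 35. [r5c5∈{1}] r5c5 is down to just 1, so r5c5=1.
Step 36. [r2c5∈{7}] r2c5 has the single candidate 7 ⇒ r2c5=7.
Step 37. [r7c1∈{8}] r7c1 is down to just 8, so r7c1=8.
Step 38. [r1c7∈{1}] only 1 remains possible at r1c7 ⇒ r1c7=1.
Step 39. [r1c8∈{3}] only 3 remains possible at r1c8 ⇒ r1c8=3.
Step 40. [r8c5∈{8}] r8c5 is down to just 8, so r8c5=8.
Step 41. [r9c3∈{9}] only 9 remains possible at r9c3. So r9c3=9.
Step 42. [r8c4∈{5}] r8c4 is down to just 5, so r8c4=5.

Answer: 6 4 2 9 5 8 1 3 7 / 5 9 1 4 7 3 6 2 8 / 3 8 7 2 6 1 4 5 9 / 2 1 8 3 4 9 5 7 6 / 4 5 3 7 1 6 8 9 2 / 9 7 6 8 2 5 3 1 4 / 8 6 5 1 9 7 2 4 3 / 7 3 4 5 8 2 9 6 1 / 1 2 9 6 3 4 7 8 5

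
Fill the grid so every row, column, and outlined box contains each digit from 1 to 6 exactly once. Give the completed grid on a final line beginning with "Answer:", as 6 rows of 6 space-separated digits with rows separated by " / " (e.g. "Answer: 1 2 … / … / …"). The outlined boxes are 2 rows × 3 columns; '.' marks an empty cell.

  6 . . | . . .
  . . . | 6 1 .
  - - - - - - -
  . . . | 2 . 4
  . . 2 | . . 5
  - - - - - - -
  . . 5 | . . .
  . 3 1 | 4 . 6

Step 1. [r1c2∈{1,2,4,5}] row 1 places 1 nowhere but r1c2 ⇒ r1c2=1.
Step 2. [r3c3∈{3,6}] 6 has one home in col 3: r3c3, so r3c3=6.
Step 3. [r3c5∈{3}] r3c5 has the single candidate 3 ⇒ r3c5=3.
Step 4. [r5c5∈{2}] only 2 remains possible at r5c5, so r5c5=2.
Step 5. [r2c2∈{2,4,5}] in col 2, 2 fits only at r2c2, so r2c2=2.
Step 6. [r2c6∈{3}] nothing but 3 survives at r2c6 ⇒ r2c6=3.
Step 7. [r5c1∈{4}] r5c1's peers cover all but 4, so r5c1=4.
Step 8. [r1c5∈{4,5}] col 5 places 4 nowhere but r1c5, so r1c5=4.
Step 9. [r3c1∈{1,5}] 1 has one home in row 3: r3c1, so r3c1=1.
Step 10. [r5c4∈{1,3}] 3 has one home in row 5: r5c4, so r5c4=3.
Step 11. [r1c4∈{5}] only 5 remains possible at r1c4 ⇒ r1c4=5.
Step 12. [r5c6∈{1}] r5c6's peers cover all but 1 ⇒ r5c6=1.
Step 13. [r4c5∈{6}] r4c5's peers cover all but 6, so r4c5=6.
Step 14. [r6c5∈{5}] r6c5 has the single candidate 5, so r6c5=5.
Step 15. [r4c4∈{1}] r4c4's peers cover all but 1, so r4c4=1.
Step 16. [r4c2∈{4}] r4c2's peers cover all but 4 ⇒ r4c2=4.
Step 17. [r2c3∈{4}] r2c3's peers cover all but 4. So r2c3=4.
Step 18. [r3c2∈{5}] only 5 remains possible at r3c2 ⇒ r3c2=5.
Step 19. [r5c2∈{6}] r5c2 is down to just 6. So r5c2=6.
Step 20. [r1c3∈{3}] r1c3 is down to just 3 ⇒ r1c3=3.
Step 21. [r1c6∈{2}] nothing but 2 survives at r1c6, so r1c6=2.
Step 22. [r2c1∈{5}] r2c1 is down to just 5, so r2c1=5.
Step 23. [r4c1∈{3}] nothing but 3 survives at r4c1. So r4c1=3.
Step 24. [r6c1∈{2}] r6c1 has the single candidate 2. So r6c1=2.

Answer: 6 1 3 5 4 2 / 5 2 4 6 1 3 / 1 5 6 2 3 4 / 3 4 2 1 6 5 / 4 6 5 3 2 1 / 2 3 1 4 5 6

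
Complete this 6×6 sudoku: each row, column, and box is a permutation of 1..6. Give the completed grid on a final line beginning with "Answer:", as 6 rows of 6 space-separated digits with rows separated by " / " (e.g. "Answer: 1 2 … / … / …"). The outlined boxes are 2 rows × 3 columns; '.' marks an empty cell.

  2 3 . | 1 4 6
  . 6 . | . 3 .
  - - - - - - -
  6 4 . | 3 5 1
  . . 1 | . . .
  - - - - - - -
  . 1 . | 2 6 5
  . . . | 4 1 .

Step 1. [r4c1∈{3,5}] r4c1 is the only open cell in row 4 admitting 3 ⇒ r4c1=3.
Step 2. [r6c3∈{2,3,5,6}] row 6 places 6 nowhere but r6c3 ⇒ r6c3=6.
Step 3. [r6c1∈{5}] r6c1's peers cover all but 5 ⇒ r6c1=5.
Step 4. [r5c1∈{4}] nothing but 4 survives at r5c1 ⇒ r5c1=4.
Step 5. [r4c5∈{2}] only 2 remains possible at r4c5 ⇒ r4c5=2.
Step 6. [r2c3∈{4,5}] row 2 places 4 nowhere but r2c3, so r2c3=4.
Step 7. [r4c6∈{4}] r4c6 has the single candidate 4. So r4c6=4.
Step 8. [r2c1∈{1}] nothing but 1 survives at r2c1, so r2c1=1.
Step 9. [r6c2∈{2}] r6c2 is down to just 2 ⇒ r6c2=2.
Step 10. [r2c6∈{2}] only 2 remains possible at r2c6, so r2c6=2.
Step 11. [r4c2∈{5}] r4c2's peers cover all but 5. So r4c2=5.
Step 12. [r5c3∈{3}] r5c3 has the single candidate 3, so r5c3=3.
Step 13. [r2c4∈{5}] r2c4 is down to just 5. So r2c4=5.
Step 14. [r4c4∈{6}] nothing but 6 survives at r4c4. So r4c4=6.
Step 15. [r6c6∈{3}] r6c6 has the single candidate 3, so r6c6=3.
Step 16. [r3c3∈{2}] r3c3 is down to just 2 ⇒ r3c3=2.
Step 17. [r1c3∈{5}] r1c3 has the single candidate 5 ⇒ r1c3=5.

Answer: 2 3 5 1 4 6 / 1 6 4 5 3 2 / 6 4 2 3 5 1 / 3 5 1 6 2 4 / 4 1 3 2 6 5 / 5 2 6 4 1 3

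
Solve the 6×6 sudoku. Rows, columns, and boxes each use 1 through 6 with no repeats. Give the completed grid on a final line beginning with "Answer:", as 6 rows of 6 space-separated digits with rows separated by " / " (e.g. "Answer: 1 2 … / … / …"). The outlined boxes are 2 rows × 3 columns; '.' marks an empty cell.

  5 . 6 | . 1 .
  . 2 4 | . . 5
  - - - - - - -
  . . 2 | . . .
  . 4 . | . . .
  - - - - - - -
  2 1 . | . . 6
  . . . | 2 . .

Step 1. [r4c3∈{1,3,5}] in col 3, 1 fits only at r4c3, so r4c3=1.
Step 2. [r1c2∈{3}] only 3 remains possible at r1c2. So r1c2=3.
Step 3. [r3c4∈{1,3,4,5,6}] col 4 places 1 nowhere but r3c4. So r3c4=1.
Step 4. [r6c1∈{3,4,6}] col 1 places 4 nowhere but r6c1, so r6c1=4.
Step 5. [r4c5∈{2,3,5,6}] r4c5 is the only open cell in col 5 admitting 2 ⇒ r4c5=2.
Step 6. [r4c6∈{3}] r4c6 has the single candidate 3. So r4c6=3.
Step 7. [r3c2∈{5,6}] in box 3, 5 fits only at r3c2. So r3c2=5.
Step 8. [r4c4∈{5,6}] row 4 places 5 nowhere but r4c4, so r4c4=5.
Step 9. [r3c5∈{4,6}] r3c5 is the only open cell in box 4 admitting 6. So r3c5=6.
Step 10. [r5c5∈{3,4,5}] col 5 places 4 nowhere but r5c5. So r5c5=4.
Step 11. [r5c4∈{3}] r5c4 has the single candidate 3 ⇒ r5c4=3.
Step 12. [r3c6∈{4}] r3c6 is down to just 4. So r3c6=4.
Step 13. [r6c5∈{5}] r6c5's peers cover all but 5 ⇒ r6c5=5.
Step 14. [r6c6∈{1}] nothing but 1 survives at r6c6 ⇒ r6c6=1.
Step 15. [r1c6∈{2}] nothing but 2 survives at r1c6. So r1c6=2.
Step 16. [r2c1∈{1}] r2c1 has the single candidate 1. So r2c1=1.
Step 17. [r1c4∈{4}] r1c4's peers cover all but 4 ⇒ r1c4=4.
Step 18. [r6c2∈{6}] nothing but 6 survives at r6c2, so r6c2=6.
Step 19. [r2c5∈{3}] r2c5 is down to just 3. So r2c5=3.
Step 20. [r5c3∈{5}] nothing but 5 survives at r5c3. So r5c3=5.
Step 21. [r6c3∈{3}] r6c3 is down to just 3, so r6c3=3.
Step 22. [r3c1∈{3}] only 3 remains possible at r3c1. So r3c1=3.
Step 23. [r4c1∈{6}] r4c1's peers cover all but 6, so r4c1=6.
Step 24. [r2c4∈{6}] r2c4 has the single candidate 6, so r2c4=6.

Answer: 5 3 6 4 1 2 / 1 2 4 6 3 5 / 3 5 2 1 6 4 / 6 4 1 5 2 3 / 2 1 5 3 4 6 / 4 6 3 2 5 1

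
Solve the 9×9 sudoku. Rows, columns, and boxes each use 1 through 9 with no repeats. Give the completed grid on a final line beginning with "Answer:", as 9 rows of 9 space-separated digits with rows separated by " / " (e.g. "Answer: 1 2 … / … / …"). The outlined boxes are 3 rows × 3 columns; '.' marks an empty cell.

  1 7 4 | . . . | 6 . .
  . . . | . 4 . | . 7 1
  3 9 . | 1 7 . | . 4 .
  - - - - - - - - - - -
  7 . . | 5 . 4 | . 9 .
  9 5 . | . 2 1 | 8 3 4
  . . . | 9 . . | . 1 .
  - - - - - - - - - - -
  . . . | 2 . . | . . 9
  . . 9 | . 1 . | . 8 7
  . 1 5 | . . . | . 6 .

Step 1. [r5c3∈{6}] only 6 remains possible at r5c3. So r5c3=6.
Step 2. [r4c7∈{2}] only 2 remains possible at r4c7, so r4c7=2.
Step 3. [r3c7∈{5}] nothing but 5 survives at r3c7. So r3c7=5.
Step 4. [r3c6∈{2,6,8}] row 3 places 6 nowhere but r3c6. So r3c6=6.
Step 5. [r8c4∈{3,4,6}] in col 4, 6 fits only at r8c4. So r8c4=6.
Step 6. [r9c4∈{3,4,7,8}] across col 4, 4 lands solely at r9c4, so r9c4=4.
Step 7. [r9c7∈{3}] only 3 remains possible at r9c7 ⇒ r9c7=3.
Step 8. [r8c6∈{3,5}] row 8 places 5 nowhere but r8c6 ⇒ r8c6=5.
Step 9. [r8c2∈{2,3,4}] r8c2 is the only open cell in row 8 admitting 3. So r8c2=3.
Step 10. [r4c2∈{8}] nothing but 8 survives at r4c2 ⇒ r4c2=8.
Step 11. [r1c9∈{2,3,8}] in col 9, 3 fits only at r1c9 ⇒ r1c9=3.
Step 12. [r9c6∈{7,8,9}] r9c6 is the only open cell in row 9 admitting 7. So r9c6=7.
Step 13. [r1c4∈{8}] r1c4 is down to just 8 ⇒ r1c4=8.
Step 14. [r8c1∈{2,4}] in row 8, 2 fits only at r8c1. So r8c1=2.
Step 15. [r9c1∈{8}] r9c1's peers cover all but 8. So r9c1=8.
Step 16. [r4c9∈{6}] nothing but 6 survives at r4c9. So r4c9=6.
Step 17. [r4c5∈{3}] only 3 remains possible at r4c5. So r4c5=3.
Step 18. [r1c8∈{2}] nothing but 2 survives at r1c8. So r1c8=2.
Step 19. [r3c3∈{2,8}] r3c3 is the only open cell in row 3 admitting 2, so r3c3=2.
Step 20. [r7c6∈{3,8}] row 7 places 3 nowhere but r7c6 ⇒ r7c6=3.
Step 21. [r6c1∈{4}] nothing but 4 survives at r6c1 ⇒ r6c1=4.
Step 22. [r1c6∈{9}] nothing but 9 survives at r1c6 ⇒ r1c6=9.
Step 23. [r7c1∈{6}] nothing but 6 survives at r7c1 ⇒ r7c1=6.
Step 24. [r7c2∈{4}] r7c2 is down to just 4 ⇒ r7c2=4.
Step 25. [r6c5∈{6,8}] across row 6, 6 lands solely at r6c5 ⇒ r6c5=6.
Step 26. [r9c9∈{2}] r9c9 is down to just 2. So r9c9=2.
Step 27. [r6c3∈{3}] only 3 remains possible at r6c3 ⇒ r6c3=3.
Step 28. [r5c4∈{7}] r5c4 is down to just 7, so r5c4=7.
Step 29. [r2c3∈{8}] nothing but 8 survives at r2c3, so r2c3=8.
Step 30. [r7c8∈{5}] r7c8 is down to just 5. So r7c8=5.
Step 31. [r2c4∈{3}] only 3 remains possible at r2c4. So r2c4=3.
Step 32. [r8c7∈{4}] nothing but 4 survives at r8c7 ⇒ r8c7=4.
Step 33. [r2c6∈{2}] r2c6 is down to just 2. So r2c6=2.
Step 34. [r9c5∈{9}] r9c5's peers cover all but 9, so r9c5=9.
Step 35. [r4c3∈{1}] only 1 remains possible at r4c3. So r4c3=1.
Step 36. [r7c5∈{8}] r7c5 is down to just 8. So r7c5=8.
Step 37. [r2c2∈{6}] r2c2's peers cover all but 6. So r2c2=6.
Step 38. [r2c1∈{5}] r2c1's peers cover all but 5, so r2c1=5.
Step 39. [r1c5∈{5}] r1c5's peers cover all but 5 ⇒ r1c5=5.
Step 40. [r3c9∈{8}] r3c9 has the single candidate 8 ⇒ r3c9=8.
Step 41. [r2c7∈{9}] r2c7's peers cover all but 9, so r2c7=9.
Step 42. [r6c2∈{2}] r6c2's peers cover all but 2, so r6c2=2.
Step 43. [r6c9∈{5}] nothing but 5 survives at r6c9 ⇒ r6c9=5.
Step 44. [r6c6∈{8}] nothing but 8 survives at r6c6. So r6c6=8.
Step 45. [r6c7∈{7}] r6c7's peers cover all but 7. So r6c7=7.
Step 46. [r7c7∈{1}] r7c7 has the single candidate 1. So r7c7=1.
Step 47. [r7c3∈{7}] nothing but 7 survives at r7c3. So r7c3=7.

Answer: 1 7 4 8 5 9 6 2 3 / 5 6 8 3 4 2 9 7 1 / 3 9 2 1 7 6 5 4 8 / 7 8 1 5 3 4 2 9 6 / 9 5 6 7 2 1 8 3 4 / 4 2 3 9 6 8 7 1 5 / 6 4 7 2 8 3 1 5 9 / 2 3 9 6 1 5 4 8 7 / 8 1 5 4 9 7 3 6 2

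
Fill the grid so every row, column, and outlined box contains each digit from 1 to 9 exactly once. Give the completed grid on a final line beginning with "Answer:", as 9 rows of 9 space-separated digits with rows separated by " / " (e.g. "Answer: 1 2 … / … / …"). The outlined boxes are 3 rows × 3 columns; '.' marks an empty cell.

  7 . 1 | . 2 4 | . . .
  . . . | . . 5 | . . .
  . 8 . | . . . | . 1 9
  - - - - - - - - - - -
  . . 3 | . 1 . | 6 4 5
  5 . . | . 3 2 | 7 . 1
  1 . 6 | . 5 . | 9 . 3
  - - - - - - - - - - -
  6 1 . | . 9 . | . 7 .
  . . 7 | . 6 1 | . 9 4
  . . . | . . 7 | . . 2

Step 1. [r7c9∈{8}] nothing but 8 survives at r7c9. So r7c9=8.
Step 2. [r9c5∈{4,8}] 4 has one home in col 5: r9c5, so r9c5=4.
Step 3. [r5c4∈{4,6,8,9}] in row 5, 6 fits only at r5c4. So r5c4=6.
Step 4. [r7c3∈{2,4,5}] across row 7, 4 lands solely at r7c3 ⇒ r7c3=4.
Step 5. [r7c6∈{3}] only 3 remains possible at r7c6. So r7c6=3.
Step 6. [r7c7∈{5}] only 5 remains possible at r7c7. So r7c7=5.
Step 7. [r8c7∈{3}] r8c7 has the single candidate 3, so r8c7=3.
Step 8. [r2c5∈{7,8}] col 5 places 8 nowhere but r2c5, so r2c5=8.
Step 9. [r4c6∈{8,9}] r4c6 is the only open cell in col 6 admitting 9. So r4c6=9.
Step 10. [r1c8∈{3,5,6,8}] col 8 places 5 nowhere but r1c8 ⇒ r1c8=5.
Step 11. [r2c8∈{2,3,6}] 3 has one home in col 8: r2c8 ⇒ r2c8=3.
Step 12. [r5c2∈{4,9}] row 5 places 4 nowhere but r5c2, so r5c2=4.
Step 13. [r5c3∈{8,9}] across row 5, 9 lands solely at r5c3 ⇒ r5c3=9.
Step 14. [r2c3∈{2}] r2c3 is down to just 2, so r2c3=2.
Step 15. [r4c1∈{2,8}] in box 4, 8 fits only at r4c1 ⇒ r4c1=8.
Step 16. [r4c4∈{7}] only 7 remains possible at r4c4. So r4c4=7.
Step 17. [r8c4∈{2,5,8}] in row 8, 8 fits only at r8c4, so r8c4=8.
Step 18. [r8c2∈{2,5}] r8c2 is the only open cell in row 8 admitting 5 ⇒ r8c2=5.
Step 19. [r3c4∈{3}] r3c4 has the single candidate 3, so r3c4=3.
Step 20. [r1c2∈{3,6,9}] 3 has one home in row 1: r1c2. So r1c2=3.
Step 21. [r3c1∈{4}] r3c1 is down to just 4, so r3c1=4.
Step 22. [r2c1∈{9}] nothing but 9 survives at r2c1, so r2c1=9.
Step 23. [r6c8∈{2,8}] in col 8, 2 fits only at r6c8 ⇒ r6c8=2.
Step 24. [r2c2∈{6}] r2c2 has the single candidate 6, so r2c2=6.
Step 25. [r9c4∈{5}] r9c4 has the single candidate 5, so r9c4=5.
Step 26. [r9c2∈{9}] nothing but 9 survives at r9c2, so r9c2=9.
Step 27. [r1c4∈{9}] r1c4's peers cover all but 9, so r1c4=9.
Step 28. [r1c7∈{8}] r1c7's peers cover all but 8. So r1c7=8.
Step 29. [r3c6∈{6}] nothing but 6 survives at r3c6, so r3c6=6.
Step 30. [r3c5∈{7}] only 7 remains possible at r3c5. So r3c5=7.
Step 31. [r7c4∈{2}] r7c4's peers cover all but 2 ⇒ r7c4=2.
Step 32. [r6c4∈{4}] r6c4 is down to just 4 ⇒ r6c4=4.
Step 33. [r4c2∈{2}] r4c2 has the single candidate 2, so r4c2=2.
Step 34. [r9c3∈{8}] r9c3 is down to just 8. So r9c3=8.
Step 35. [r2c4∈{1}] r2c4 is down to just 1 ⇒ r2c4=1.
Step 36. [r6c6∈{8}] only 8 remains possible at r6c6 ⇒ r6c6=8.
Step 37. [r2c9∈{7}] r2c9 has the single candidate 7, so r2c9=7.
Step 38. [r8c1∈{2}] nothing but 2 survives at r8c1, so r8c1=2.
Step 39. [r2c7∈{4}] nothing but 4 survives at r2c7. So r2c7=4.
Step 40. [r9c8∈{6}] r9c8's peers cover all but 6. So r9c8=6.
Step 41. [r3c7∈{2}] r3c7's peers cover all but 2. So r3c7=2.
Step 42. [r6c2∈{7}] r6c2 has the single candidate 7, so r6c2=7.
Step 43. [r1c9∈{6}] r1c9's peers cover all but 6 ⇒ r1c9=6.
Step 44. [r9c7∈{1}] nothing but 1 survives at r9c7. So r9c7=1.
Step 45. [r5c8∈{8}] r5c8 has the single candidate 8, so r5c8=8.
Step 46. [r9c1∈{3}] nothing but 3 survives at r9c1 ⇒ r9c1=3.
Step 47. [r3c3∈{5}] r3c3 has the single candidate 5 ⇒ r3c3=5.

Answer: 7 3 1 9 2 4 8 5 6 / 9 6 2 1 8 5 4 3 7 / 4 8 5 3 7 6 2 1 9 / 8 2 3 7 1 9 6 4 5 / 5 4 9 6 3 2 7 8 1 / 1 7 6 4 5 8 9 2 3 / 6 1 4 2 9 3 5 7 8 / 2 5 7 8 6 1 3 9 4 / 3 9 8 5 4 7 1 6 2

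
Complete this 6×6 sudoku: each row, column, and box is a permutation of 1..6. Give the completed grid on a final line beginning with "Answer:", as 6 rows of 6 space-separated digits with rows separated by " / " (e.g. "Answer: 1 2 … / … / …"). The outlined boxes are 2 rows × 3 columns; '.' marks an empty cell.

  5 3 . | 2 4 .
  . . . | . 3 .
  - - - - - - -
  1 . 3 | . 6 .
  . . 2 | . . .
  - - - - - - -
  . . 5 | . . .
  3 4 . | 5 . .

Step 1. [r3c4∈{4}] r3c4 is down to just 4. So r3c4=4.
Step 2. [r4c5∈{1,5}] in col 5, 5 fits only at r4c5 ⇒ r4c5=5.
Step 3. [r5c6∈{1,2,3,4,6}] 4 has one home in row 5: r5c6, so r5c6=4.
Step 4. [r5c4∈{1,3,6}] r5c4 is the only open cell in row 5 admitting 3, so r5c4=3.
Step 5. [r2c4∈{1,6}] 6 has one home in col 4: r2c4 ⇒ r2c4=6.
Step 6. [r1c6∈{1}] nothing but 1 survives at r1c6. So r1c6=1.
Step 7. [r4c2∈{6}] r4c2 has the single candidate 6 ⇒ r4c2=6.
Step 8. [r5c1∈{2,6}] 6 has one home in row 5: r5c1, so r5c1=6.
Step 9. [r5c2∈{1,2}] 2 has one home in box 5: r5c2. So r5c2=2.
Step 10. [r2c3∈{1,4}] 4 has one home in col 3: r2c3, so r2c3=4.
Step 11. [r6c5∈{1,2}] across col 5, 2 lands solely at r6c5. So r6c5=2.
Step 12. [r3c2∈{5}] r3c2 is down to just 5 ⇒ r3c2=5.
Step 13. [r2c2∈{1}] r2c2's peers cover all but 1. So r2c2=1.
Step 14. [r2c1∈{2}] nothing but 2 survives at r2c1 ⇒ r2c1=2.
Step 15. [r6c3∈{1}] only 1 remains possible at r6c3, so r6c3=1.
Step 16. [r4c1∈{4}] r4c1 is down to just 4 ⇒ r4c1=4.
Step 17. [r5c5∈{1}] r5c5 is down to just 1, so r5c5=1.
Step 18. [r4c4∈{1}] r4c4's peers cover all but 1 ⇒ r4c4=1.
Step 19. [r1c3∈{6}] r1c3 has the single candidate 6 ⇒ r1c3=6.
Step 20. [r3c6∈{2}] only 2 remains possible at r3c6. So r3c6=2.
Step 21. [r6c6∈{6}] r6c6 is down to just 6, so r6c6=6.
Step 22. [r2c6∈{5}] nothing but 5 survives at r2c6, so r2c6=5.
Step 23. [r4c6∈{3}] only 3 remains possible at r4c6. So r4c6=3.

Answer: 5 3 6 2 4 1 / 2 1 4 6 3 5 / 1 5 3 4 6 2 / 4 6 2 1 5 3 / 6 2 5 3 1 4 / 3 4 1 5 2 6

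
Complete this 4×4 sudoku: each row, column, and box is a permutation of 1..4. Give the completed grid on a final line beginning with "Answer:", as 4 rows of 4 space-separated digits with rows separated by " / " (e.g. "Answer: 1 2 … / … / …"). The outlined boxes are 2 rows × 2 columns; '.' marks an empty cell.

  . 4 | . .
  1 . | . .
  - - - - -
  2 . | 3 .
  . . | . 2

Step 1. [r1c1∈{3}] r1c1 is down to just 3. So r1c1=3.
Step 2. [r3c4∈{1,4}] across row 3, 4 lands solely at r3c4, so r3c4=4.
Step 3. [r1c3∈{1,2}] r1c3 is the only open cell in row 1 admitting 2. So r1c3=2.
Step 4. [r4c3∈{1}] r4c3 is down to just 1. So r4c3=1.
Step 5. [r2c4∈{3}] only 3 remains possible at r2c4 ⇒ r2c4=3.
Step 6. [r4c1∈{4}] r4c1 has the single candidate 4 ⇒ r4c1=4.
Step 7. [r4c2∈{3}] r4c2's peers cover all but 3. So r4c2=3.
Step 8. [r1c4∈{1}] r1c4's peers cover all but 1. So r1c4=1.
Step 9. [r2c3∈{4}] r2c3 is down to just 4. So r2c3=4.
Step 10. [r2c2∈{2}] r2c2 has the single candidate 2, so r2c2=2.
Step 11. [r3c2∈{1}] r3c2 is down to just 1, so r3c2=1.

Answer: 3 4 2 1 / 1 2 4 3 / 2 1 3 4 / 4 3 1 2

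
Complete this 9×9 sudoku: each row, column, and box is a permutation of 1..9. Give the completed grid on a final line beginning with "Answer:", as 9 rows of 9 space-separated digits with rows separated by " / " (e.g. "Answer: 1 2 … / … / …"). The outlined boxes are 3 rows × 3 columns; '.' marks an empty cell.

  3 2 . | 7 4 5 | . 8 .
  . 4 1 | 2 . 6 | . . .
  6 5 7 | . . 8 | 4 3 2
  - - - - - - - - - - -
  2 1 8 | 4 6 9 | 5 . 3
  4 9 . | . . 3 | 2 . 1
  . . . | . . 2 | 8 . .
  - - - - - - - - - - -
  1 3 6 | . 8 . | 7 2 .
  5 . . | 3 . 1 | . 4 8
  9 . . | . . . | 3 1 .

Step 1. [r2c7∈{9}] r2c7's peers cover all but 9, so r2c7=9.
Step 2. [r8c5∈{2,7,9}] 9 has one home in row 8: r8c5. So r8c5=9.
Step 3. [r7c4∈{5}] r7c4 is down to just 5, so r7c4=5.
Step 4. [r4c8∈{7}] nothing but 7 survives at r4c8 ⇒ r4c8=7.
Step 5. [r9c6∈{4,7}] in col 6, 7 fits only at r9c6. So r9c6=7.
Step 6. [r6c2∈{6,7}] col 2 places 6 nowhere but r6c2 ⇒ r6c2=6.
Step 7. [r6c4∈{1}] r6c4 is down to just 1, so r6c4=1.
Step 8. [r9c9∈{5,6}] in row 9, 5 fits only at r9c9, so r9c9=5.
Step 9. [r5c5∈{5,7}] row 5 places 7 nowhere but r5c5, so r5c5=7.
Step 10. [r5c3∈{5}] r5c3's peers cover all but 5, so r5c3=5.
Step 11. [r8c3∈{2}] r8c3 is down to just 2. So r8c3=2.
Step 12. [r1c7∈{1,6}] r1c7 is the only open cell in row 1 admitting 1, so r1c7=1.
Step 13. [r6c9∈{4,9}] r6c9 is the only open cell in row 6 admitting 4, so r6c9=4.
Step 14. [r2c8∈{5}] r2c8 is down to just 5 ⇒ r2c8=5.
Step 15. [r2c9∈{7}] only 7 remains possible at r2c9 ⇒ r2c9=7.
Step 16. [r3c5∈{1}] r3c5 is down to just 1, so r3c5=1.
Step 17. [r6c3∈{3}] r6c3 is down to just 3, so r6c3=3.
Step 18. [r7c6∈{4}] nothing but 4 survives at r7c6. So r7c6=4.
Step 19. [r2c5∈{3}] nothing but 3 survives at r2c5, so r2c5=3.
Step 20. [r8c2∈{7}] nothing but 7 survives at r8c2. So r8c2=7.
Step 21. [r6c8∈{9}] nothing but 9 survives at r6c8, so r6c8=9.
Step 22. [r9c2∈{8}] nothing but 8 survives at r9c2. So r9c2=8.
Step 23. [r7c9∈{9}] r7c9 is down to just 9, so r7c9=9.
Step 24. [r2c1∈{8}] only 8 remains possible at r2c1. So r2c1=8.
Step 25. [r8c7∈{6}] r8c7 has the single candidate 6. So r8c7=6.
Step 26. [r1c9∈{6}] only 6 remains possible at r1c9 ⇒ r1c9=6.
Step 27. [r9c4∈{6}] r9c4's peers cover all but 6. So r9c4=6.
Step 28. [r6c1∈{7}] only 7 remains possible at r6c1, so r6c1=7.
Step 29. [r9c5∈{2}] only 2 remains possible at r9c5. So r9c5=2.
Step 30. [r6c5∈{5}] r6c5's peers cover all but 5, so r6c5=5.
Step 31. [r5c8∈{6}] r5c8's peers cover all but 6. So r5c8=6.
Step 32. [r5c4∈{8}] r5c4's peers cover all but 8, so r5c4=8.
Step 33. [r1c3∈{9}] nothing but 9 survives at r1c3. So r1c3=9.
Step 34. [r9c3∈{4}] r9c3's peers cover all but 4. So r9c3=4.
Step 35. [r3c4∈{9}] only 9 remains possible at r3c4, so r3c4=9.

Answer: 3 2 9 7 4 5 1 8 6 / 8 4 1 2 3 6 9 5 7 / 6 5 7 9 1 8 4 3 2 / 2 1 8 4 6 9 5 7 3 / 4 9 5 8 7 3 2 6 1 / 7 6 3 1 5 2 8 9 4 / 1 3 6 5 8 4 7 2 9 / 5 7 2 3 9 1 6 4 8 / 9 8 4 6 2 7 3 1 5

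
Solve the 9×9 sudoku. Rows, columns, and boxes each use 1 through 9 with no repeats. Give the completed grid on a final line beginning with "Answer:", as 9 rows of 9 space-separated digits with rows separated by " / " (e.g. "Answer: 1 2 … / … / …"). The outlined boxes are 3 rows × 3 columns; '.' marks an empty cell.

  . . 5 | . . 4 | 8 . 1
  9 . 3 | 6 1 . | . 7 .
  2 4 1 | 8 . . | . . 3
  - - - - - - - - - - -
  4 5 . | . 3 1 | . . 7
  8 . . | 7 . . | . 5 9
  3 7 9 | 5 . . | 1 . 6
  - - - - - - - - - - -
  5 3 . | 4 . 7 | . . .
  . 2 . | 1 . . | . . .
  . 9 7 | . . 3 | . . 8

Step 1. [r4c7∈{2}] nothing but 2 survives at r4c7, so r4c7=2.
Step 2. [r8c1∈{6}] r8c1 has the single candidate 6 ⇒ r8c1=6.
Step 3. [r5c6∈{2,6}] across col 6, 6 lands solely at r5c6, so r5c6=6.
Step 4. [r8c7∈{3,4,5,7,9}] 7 has one home in row 8: r8c7 ⇒ r8c7=7.
Step 5. [r7c8∈{1,2,6,9}] 1 has one home in row 7: r7c8 ⇒ r7c8=1.
Step 6. [r9c4∈{2}] only 2 remains possible at r9c4, so r9c4=2.
Step 7. [r1c8∈{2,6,9}] col 8 places 2 nowhere but r1c8, so r1c8=2.
Step 8. [r8c3∈{4,8}] 4 has one home in col 3: r8c3, so r8c3=4.
Step 9. [r8c9∈{5}] only 5 remains possible at r8c9. So r8c9=5.
Step 10. [r3c5∈{5,7,9}] 7 has one home in row 3: r3c5 ⇒ r3c5=7.
Step 11. [r1c5∈{9}] r1c5 is down to just 9. So r1c5=9.
Step 12. [r8c5∈{8}] r8c5 has the single candidate 8. So r8c5=8.
Step 13. [r7c7∈{6,9}] 9 has one home in row 7: r7c7 ⇒ r7c7=9.
Step 14. [r2c6∈{2,5}] across row 2, 2 lands solely at r2c6, so r2c6=2.
Step 15. [r6c5∈{2,4}] 2 has one home in row 6: r6c5 ⇒ r6c5=2.
Step 16. [r6c8∈{4,8}] across row 6, 4 lands solely at r6c8. So r6c8=4.
Step 17. [r9c8∈{6}] r9c8 is down to just 6 ⇒ r9c8=6.
Step 18. [r2c7∈{4,5}] 5 has one home in row 2: r2c7, so r2c7=5.
Step 19. [r5c5∈{4}] only 4 remains possible at r5c5. So r5c5=4.
Step 20. [r4c8∈{8}] r4c8 has the single candidate 8, so r4c8=8.
Step 21. [r5c3∈{2}] r5c3 has the single candidate 2 ⇒ r5c3=2.
Step 22. [r6c6∈{8}] r6c6 has the single candidate 8, so r6c6=8.
Step 23. [r8c6∈{9}] nothing but 9 survives at r8c6, so r8c6=9.
Step 24. [r9c7∈{4}] r9c7's peers cover all but 4, so r9c7=4.
Step 25. [r9c5∈{5}] r9c5 has the single candidate 5 ⇒ r9c5=5.
Step 26. [r7c5∈{6}] only 6 remains possible at r7c5. So r7c5=6.
Step 27. [r1c1∈{7}] only 7 remains possible at r1c1. So r1c1=7.
Step 28. [r5c7∈{3}] r5c7 has the single candidate 3, so r5c7=3.
Step 29. [r2c2∈{8}] r2c2 has the single candidate 8. So r2c2=8.
Step 30. [r4c3∈{6}] r4c3 has the single candidate 6, so r4c3=6.
Step 31. [r1c4∈{3}] r1c4 is down to just 3, so r1c4=3.
Step 32. [r4c4∈{9}] r4c4's peers cover all but 9, so r4c4=9.
Step 33. [r3c7∈{6}] r3c7 has the single candidate 6, so r3c7=6.
Step 34. [r2c9∈{4}] r2c9 has the single candidate 4. So r2c9=4.
Step 35. [r9c1∈{1}] r9c1 has the single candidate 1, so r9c1=1.
Step 36. [r7c9∈{2}] r7c9 has the single candidate 2 ⇒ r7c9=2.
Step 37. [r8c8∈{3}] r8c8 has the single candidate 3. So r8c8=3.
Step 38. [r3c8∈{9}] r3c8's peers cover all but 9, so r3c8=9.
Step 39. [r1c2∈{6}] r1c2 has the single candidate 6. So r1c2=6.
Step 40. [r5c2∈{1}] only 1 remains possible at r5c2 ⇒ r5c2=1.
Step 41. [r3c6∈{5}] nothing but 5 survives at r3c6, so r3c6=5.
Step 42. [r7c3∈{8}] r7c3's peers cover all but 8 ⇒ r7c3=8.

Answer: 7 6 5 3 9 4 8 2 1 / 9 8 3 6 1 2 5 7 4 / 2 4 1 8 7 5 6 9 3 / 4 5 6 9 3 1 2 8 7 / 8 1 2 7 4 6 3 5 9 / 3 7 9 5 2 8 1 4 6 / 5 3 8 4 6 7 9 1 2 / 6 2 4 1 8 9 7 3 5 / 1 9 7 2 5 3 4 6 8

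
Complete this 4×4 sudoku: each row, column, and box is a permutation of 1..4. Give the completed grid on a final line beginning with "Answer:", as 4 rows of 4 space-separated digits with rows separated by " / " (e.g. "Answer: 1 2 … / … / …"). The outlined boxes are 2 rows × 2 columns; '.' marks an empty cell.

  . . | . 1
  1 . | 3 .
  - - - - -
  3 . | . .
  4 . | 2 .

Step 1. [r1c3∈{4}] r1c3 has the single candidate 4. So r1c3=4.
Step 2. [r3c2∈{1,2}] in row 3, 2 fits only at r3c2, so r3c2=2.
Step 3. [r4c4∈{3}] r4c4 is down to just 3. So r4c4=3.
Step 4. [r1c2∈{3}] r1c2 is down to just 3. So r1c2=3.
Step 5. [r3c4∈{4}] r3c4 has the single candidate 4, so r3c4=4.
Step 6. [r2c4∈{2}] nothing but 2 survives at r2c4 ⇒ r2c4=2.
Step 7. [r4c2∈{1}] r4c2 has the single candidate 1. So r4c2=1.
Step 8. [r2c2∈{4}] only 4 remains possible at r2c2. So r2c2=4.
Step 9. [r3c3∈{1}] nothing but 1 survives at r3c3 ⇒ r3c3=1.
Step 10. [r1c1∈{2}] r1c1's peers cover all but 2, so r1c1=2.

Answer: 2 3 4 1 / 1 4 3 2 / 3 2 1 4 / 4 1 2 3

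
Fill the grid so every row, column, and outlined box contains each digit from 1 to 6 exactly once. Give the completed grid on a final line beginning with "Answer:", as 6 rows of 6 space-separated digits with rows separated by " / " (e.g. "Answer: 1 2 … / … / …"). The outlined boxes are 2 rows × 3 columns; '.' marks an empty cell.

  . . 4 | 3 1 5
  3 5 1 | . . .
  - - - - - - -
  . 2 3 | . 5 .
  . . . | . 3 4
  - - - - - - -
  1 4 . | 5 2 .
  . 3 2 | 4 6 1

Step 1. [r3c6∈{6}] r3c6 has the single candidate 6 ⇒ r3c6=6.
Step 2. [r4c2∈{1,6}] across col 2, 1 lands solely at r4c2 ⇒ r4c2=1.
Step 3. [r4c3∈{5,6}] in col 3, 5 fits only at r4c3 ⇒ r4c3=5.
Step 4. [r4c1∈{6}] r4c1 is down to just 6 ⇒ r4c1=6.
Step 5. [r4c4∈{2}] r4c4's peers cover all but 2, so r4c4=2.
Step 6. [r5c6∈{3}] r5c6 is down to just 3. So r5c6=3.
Step 7. [r2c5∈{4}] r2c5 has the single candidate 4 ⇒ r2c5=4.
Step 8. [r5c3∈{6}] only 6 remains possible at r5c3. So r5c3=6.
Step 9. [r3c1∈{4}] nothing but 4 survives at r3c1, so r3c1=4.
Step 10. [r3c4∈{1}] nothing but 1 survives at r3c4, so r3c4=1.
Step 11. [r1c2∈{6}] r1c2's peers cover all but 6, so r1c2=6.
Step 12. [r1c1∈{2}] r1c1 has the single candidate 2, so r1c1=2.
Step 13. [r6c1∈{5}] r6c1 is down to just 5 ⇒ r6c1=5.
Step 14. [r2c4∈{6}] nothing but 6 survives at r2c4. So r2c4=6.
Step 15. [r2c6∈{2}] r2c6 is down to just 2. So r2c6=2.

Answer: 2 6 4 3 1 5 / 3 5 1 6 4 2 / 4 2 3 1 5 6 / 6 1 5 2 3 4 / 1 4 6 5 2 3 / 5 3 2 4 6 1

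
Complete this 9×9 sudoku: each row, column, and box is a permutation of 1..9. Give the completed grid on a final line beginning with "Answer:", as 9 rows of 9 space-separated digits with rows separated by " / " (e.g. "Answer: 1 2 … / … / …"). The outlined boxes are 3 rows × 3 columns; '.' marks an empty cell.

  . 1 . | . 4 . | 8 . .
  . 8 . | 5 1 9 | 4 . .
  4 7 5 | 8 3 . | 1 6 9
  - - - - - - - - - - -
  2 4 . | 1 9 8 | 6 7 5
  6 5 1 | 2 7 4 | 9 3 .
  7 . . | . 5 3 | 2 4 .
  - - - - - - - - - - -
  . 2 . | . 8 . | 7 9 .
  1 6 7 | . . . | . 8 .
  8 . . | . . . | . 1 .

Step 1. [r9c2∈{3,9}] in col 2, 3 fits only at r9c2, so r9c2=3.
Step 2. [r9c5∈{2,6}] in col 5, 6 fits only at r9c5 ⇒ r9c5=6.
Step 3. [r8c7∈{3,5}] across col 7, 3 lands solely at r8c7, so r8c7=3.
Step 4. [r2c8∈{2}] only 2 remains possible at r2c8. So r2c8=2.
Step 5. [r1c3∈{2,3,6,9}] col 3 places 2 nowhere but r1c3, so r1c3=2.
Step 6. [r9c3∈{4,9}] in box 7, 9 fits only at r9c3, so r9c3=9.
Step 7. [r2c1∈{3}] r2c1's peers cover all but 3 ⇒ r2c1=3.
Step 8. [r8c5∈{2}] r8c5 is down to just 2 ⇒ r8c5=2.
Step 9. [r8c9∈{4}] nothing but 4 survives at r8c9, so r8c9=4.
Step 10. [r8c6∈{5}] r8c6 is down to just 5 ⇒ r8c6=5.
Step 11. [r9c6∈{7}] r9c6 has the single candidate 7. So r9c6=7.
Step 12. [r1c4∈{6,7}] col 4 places 7 nowhere but r1c4 ⇒ r1c4=7.
Step 13. [r7c4∈{3,4}] 3 has one home in row 7: r7c4 ⇒ r7c4=3.
Step 14. [r6c3∈{8}] r6c3's peers cover all but 8, so r6c3=8.
Step 15. [r2c9∈{7}] nothing but 7 survives at r2c9 ⇒ r2c9=7.
Step 16. [r5c9∈{8}] r5c9 is down to just 8. So r5c9=8.
Step 17. [r1c8∈{5}] r1c8 has the single candidate 5. So r1c8=5.
Step 18. [r6c9∈{1}] r6c9 has the single candidate 1. So r6c9=1.
Step 19. [r6c2∈{9}] only 9 remains possible at r6c2, so r6c2=9.
Step 20. [r7c1∈{5}] r7c1 has the single candidate 5 ⇒ r7c1=5.
Step 21. [r6c4∈{6}] r6c4 is down to just 6 ⇒ r6c4=6.
Step 22. [r2c3∈{6}] r2c3's peers cover all but 6, so r2c3=6.
Step 23. [r1c6∈{6}] r1c6 is down to just 6. So r1c6=6.
Step 24. [r7c3∈{4}] r7c3's peers cover all but 4. So r7c3=4.
Step 25. [r9c9∈{2}] r9c9 has the single candidate 2, so r9c9=2.
Step 26. [r9c7∈{5}] nothing but 5 survives at r9c7. So r9c7=5.
Step 27. [r9c4∈{4}] only 4 remains possible at r9c4, so r9c4=4.
Step 28. [r7c6∈{1}] only 1 remains possible at r7c6 ⇒ r7c6=1.
Step 29. [r8c4∈{9}] r8c4 has the single candidate 9, so r8c4=9.
Step 30. [r3c6∈{2}] r3c6's peers cover all but 2 ⇒ r3c6=2.
Step 31. [r4c3∈{3}] only 3 remains possible at r4c3 ⇒ r4c3=3.
Step 32. [r7c9∈{6}] nothing but 6 survives at r7c9 ⇒ r7c9=6.
Step 33. [r1c1∈{9}] nothing but 9 survives at r1c1, so r1c1=9.
Step 34. [r1c9∈{3}] nothing but 3 survives at r1c9 ⇒ r1c9=3.

Answer: 9 1 2 7 4 6 8 5 3 / 3 8 6 5 1 9 4 2 7 / 4 7 5 8 3 2 1 6 9 / 2 4 3 1 9 8 6 7 5 / 6 5 1 2 7 4 9 3 8 / 7 9 8 6 5 3 2 4 1 / 5 2 4 3 8 1 7 9 6 / 1 6 7 9 2 5 3 8 4 / 8 3 9 4 6 7 5 1 2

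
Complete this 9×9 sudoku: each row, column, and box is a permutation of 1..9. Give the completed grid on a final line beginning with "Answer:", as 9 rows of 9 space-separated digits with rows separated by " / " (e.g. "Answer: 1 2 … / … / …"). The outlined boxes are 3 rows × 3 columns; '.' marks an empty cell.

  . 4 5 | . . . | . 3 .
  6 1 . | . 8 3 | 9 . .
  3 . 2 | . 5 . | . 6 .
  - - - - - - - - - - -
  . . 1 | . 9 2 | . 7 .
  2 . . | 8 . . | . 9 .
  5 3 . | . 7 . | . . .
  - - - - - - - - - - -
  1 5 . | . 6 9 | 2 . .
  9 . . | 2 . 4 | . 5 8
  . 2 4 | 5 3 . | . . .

Step 1. [r2c3∈{7}] r2c3's peers cover all but 7. So r2c3=7.
Step 2. [r5c3∈{6}] only 6 remains possible at r5c3, so r5c3=6.
Step 3. [r6c8∈{1,2,4,8}] r6c8 is the only open cell in col 8 admitting 8. So r6c8=8.
Step 4. [r9c1∈{7,8}] col 1 places 7 nowhere but r9c1. So r9c1=7.
Step 5. [r8c7∈{1,3,6,7}] r8c7 is the only open cell in row 8 admitting 7 ⇒ r8c7=7.
Step 6. [r2c4∈{4}] r2c4 is down to just 4 ⇒ r2c4=4.
Step 7. [r6c9∈{1,2,4,6}] r6c9 is the only open cell in row 6 admitting 2. So r6c9=2.
Step 8. [r6c7∈{1,4,6}] row 6 places 4 nowhere but r6c7, so r6c7=4.
Step 9. [r1c4∈{1,6,7,9}] row 1 places 9 nowhere but r1c4 ⇒ r1c4=9.
Step 10. [r7c9∈{3,4}] r7c9 is the only open cell in box 9 admitting 3, so r7c9=3.
Step 11. [r5c6∈{1,5}] across col 6, 5 lands solely at r5c6. So r5c6=5.
Step 12. [r5c9∈{1}] r5c9's peers cover all but 1 ⇒ r5c9=1.
Step 13. [r1c1∈{8}] r1c1 has the single candidate 8 ⇒ r1c1=8.
Step 14. [r1c7∈{1}] r1c7 has the single candidate 1. So r1c7=1.
Step 15. [r4c7∈{3,5,6}] 5 has one home in col 7: r4c7, so r4c7=5.
Step 16. [r1c9∈{7}] r1c9 has the single candidate 7 ⇒ r1c9=7.
Step 17. [r4c9∈{6}] r4c9 is down to just 6 ⇒ r4c9=6.
Step 18. [r3c6∈{1,7}] r3c6 is the only open cell in col 6 admitting 7. So r3c6=7.
Step 19. [r6c4∈{1,6}] 6 has one home in col 4: r6c4, so r6c4=6.
Step 20. [r6c6∈{1}] r6c6 is down to just 1. So r6c6=1.
Step 21. [r3c9∈{4}] nothing but 4 survives at r3c9 ⇒ r3c9=4.
Step 22. [r9c8∈{1}] r9c8's peers cover all but 1. So r9c8=1.
Step 23. [r3c7∈{8}] r3c7 has the single candidate 8 ⇒ r3c7=8.
Step 24. [r9c7∈{6}] only 6 remains possible at r9c7 ⇒ r9c7=6.
Step 25. [r9c9∈{9}] r9c9 is down to just 9 ⇒ r9c9=9.
Step 26. [r1c6∈{6}] r1c6's peers cover all but 6 ⇒ r1c6=6.
Step 27. [r2c9∈{5}] nothing but 5 survives at r2c9 ⇒ r2c9=5.
Step 28. [r5c5∈{4}] r5c5's peers cover all but 4, so r5c5=4.
Step 29. [r5c2∈{7}] nothing but 7 survives at r5c2, so r5c2=7.
Step 30. [r4c1∈{4}] r4c1 is down to just 4. So r4c1=4.
Step 31. [r1c5∈{2}] r1c5 is down to just 2, so r1c5=2.
Step 32. [r4c2∈{8}] only 8 remains possible at r4c2 ⇒ r4c2=8.
Step 33. [r9c6∈{8}] r9c6 is down to just 8, so r9c6=8.
Step 34. [r7c4∈{7}] r7c4's peers cover all but 7. So r7c4=7.
Step 35. [r3c2∈{9}] only 9 remains possible at r3c2 ⇒ r3c2=9.
Step 36. [r3c4∈{1}] only 1 remains possible at r3c4 ⇒ r3c4=1.
Step 37. [r7c3∈{8}] nothing but 8 survives at r7c3, so r7c3=8.
Step 38. [r7c8∈{4}] r7c8 has the single candidate 4, so r7c8=4.
Step 39. [r6c3∈{9}] only 9 remains possible at r6c3 ⇒ r6c3=9.
Step 40. [r8c3∈{3}] nothing but 3 survives at r8c3, so r8c3=3.
Step 41. [r2c8∈{2}] r2c8's peers cover all but 2. So r2c8=2.
Step 42. [r4c4∈{3}] nothing but 3 survives at r4c4 ⇒ r4c4=3.
Step 43. [r8c5∈{1}] r8c5 has the single candidate 1. So r8c5=1.
Step 44. [r5c7∈{3}] r5c7's peers cover all but 3 ⇒ r5c7=3.
Step 45. [r8c2∈{6}] nothing but 6 survives at r8c2 ⇒ r8c2=6.

Answer: 8 4 5 9 2 6 1 3 7 / 6 1 7 4 8 3 9 2 5 / 3 9 2 1 5 7 8 6 4 / 4 8 1 3 9 2 5 7 6 / 2 7 6 8 4 5 3 9 1 / 5 3 9 6 7 1 4 8 2 / 1 5 8 7 6 9 2 4 3 / 9 6 3 2 1 4 7 5 8 / 7 2 4 5 3 8 6 1 9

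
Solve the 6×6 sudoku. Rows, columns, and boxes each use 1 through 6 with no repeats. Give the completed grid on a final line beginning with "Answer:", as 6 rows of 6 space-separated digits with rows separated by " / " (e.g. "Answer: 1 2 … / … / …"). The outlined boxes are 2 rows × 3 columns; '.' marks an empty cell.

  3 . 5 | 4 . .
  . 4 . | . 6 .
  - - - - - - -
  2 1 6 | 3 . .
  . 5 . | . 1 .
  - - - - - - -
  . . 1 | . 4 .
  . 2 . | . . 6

Step 1. [r2c6∈{1,2,3,5}] in row 2, 3 fits only at r2c6 ⇒ r2c6=3.
Step 2. [r2c4∈{1,2,5}] 5 has one home in row 2: r2c4 ⇒ r2c4=5.
Step 3. [r4c1∈{4}] nothing but 4 survives at r4c1. So r4c1=4.
Step 4. [r4c6∈{2}] only 2 remains possible at r4c6, so r4c6=2.
Step 5. [r5c6∈{5}] r5c6's peers cover all but 5. So r5c6=5.
Step 6. [r5c2∈{3,6}] 3 has one home in row 5: r5c2 ⇒ r5c2=3.
Step 7. [r6c1∈{5}] r6c1's peers cover all but 5. So r6c1=5.
Step 8. [r1c2∈{6}] nothing but 6 survives at r1c2, so r1c2=6.
Step 9. [r3c6∈{4}] only 4 remains possible at r3c6. So r3c6=4.
Step 10. [r5c4∈{2}] r5c4 has the single candidate 2 ⇒ r5c4=2.
Step 11. [r6c3∈{4}] r6c3's peers cover all but 4. So r6c3=4.
Step 12. [r5c1∈{6}] only 6 remains possible at r5c1 ⇒ r5c1=6.
Step 13. [r2c1∈{1}] nothing but 1 survives at r2c1. So r2c1=1.
Step 14. [r6c5∈{3}] r6c5 is down to just 3. So r6c5=3.
Step 15. [r6c4∈{1}] nothing but 1 survives at r6c4. So r6c4=1.
Step 16. [r4c4∈{6}] r4c4 has the single candidate 6. So r4c4=6.
Step 17. [r1c6∈{1}] r1c6 is down to just 1 ⇒ r1c6=1.
Step 18. [r1c5∈{2}] r1c5 is down to just 2. So r1c5=2.
Step 19. [r2c3∈{2}] r2c3 has the single candidate 2, so r2c3=2.
Step 20. [r4c3∈{3}] r4c3 is down to just 3 ⇒ r4c3=3.
Step 21. [r3c5∈{5}] r3c5 is down to just 5, so r3c5=5.

Answer: 3 6 5 4 2 1 / 1 4 2 5 6 3 / 2 1 6 3 5 4 / 4 5 3 6 1 2 / 6 3 1 2 4 5 / 5 2 4 1 3 6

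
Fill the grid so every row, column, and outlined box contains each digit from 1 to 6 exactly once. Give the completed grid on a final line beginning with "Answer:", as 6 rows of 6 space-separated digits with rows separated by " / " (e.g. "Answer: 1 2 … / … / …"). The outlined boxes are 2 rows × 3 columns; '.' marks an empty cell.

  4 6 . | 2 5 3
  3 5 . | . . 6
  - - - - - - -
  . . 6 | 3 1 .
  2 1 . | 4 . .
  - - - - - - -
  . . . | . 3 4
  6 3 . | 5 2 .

Step 1. [r5c1∈{1,5}] across col 1, 1 lands solely at r5c1, so r5c1=1.
Step 2. [r2c3∈{1,2}] r2c3 is the only open cell in row 2 admitting 2, so r2c3=2.
Step 3. [r4c6∈{5}] r4c6's peers cover all but 5 ⇒ r4c6=5.
Step 4. [r4c3∈{3}] only 3 remains possible at r4c3 ⇒ r4c3=3.
Step 5. [r2c4∈{1}] only 1 remains possible at r2c4. So r2c4=1.
Step 6. [r6c3∈{4}] r6c3 has the single candidate 4. So r6c3=4.
Step 7. [r1c3∈{1}] r1c3's peers cover all but 1 ⇒ r1c3=1.
Step 8. [r5c2∈{2}] r5c2 has the single candidate 2, so r5c2=2.
Step 9. [r3c6∈{2}] r3c6's peers cover all but 2, so r3c6=2.
Step 10. [r5c3∈{5}] r5c3's peers cover all but 5 ⇒ r5c3=5.
Step 11. [r3c2∈{4}] r3c2 is down to just 4. So r3c2=4.
Step 12. [r2c5∈{4}] nothing but 4 survives at r2c5 ⇒ r2c5=4.
Step 13. [r4c5∈{6}] r4c5 is down to just 6, so r4c5=6.
Step 14. [r3c1∈{5}] nothing but 5 survives at r3c1. So r3c1=5.
Step 15. [r5c4∈{6}] nothing but 6 survives at r5c4, so r5c4=6.
Step 16. [r6c6∈{1}] r6c6's peers cover all but 1. So r6c6=1.

Answer: 4 6 1 2 5 3 / 3 5 2 1 4 6 / 5 4 6 3 1 2 / 2 1 3 4 6 5 / 1 2 5 6 3 4 / 6 3 4 5 2 1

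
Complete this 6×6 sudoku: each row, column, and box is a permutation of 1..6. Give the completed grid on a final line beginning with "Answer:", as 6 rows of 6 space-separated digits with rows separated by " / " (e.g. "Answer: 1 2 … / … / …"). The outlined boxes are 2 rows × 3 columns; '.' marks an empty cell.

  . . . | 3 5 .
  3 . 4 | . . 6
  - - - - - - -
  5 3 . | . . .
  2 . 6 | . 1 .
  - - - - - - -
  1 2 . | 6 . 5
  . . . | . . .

Step 1. [r5c5∈{3,4}] 4 has one home in row 5: r5c5. So r5c5=4.
Step 2. [r1c6∈{1,2,4}] in row 1, 4 fits only at r1c6 ⇒ r1c6=4.
Step 3. [r3c6∈{2}] r3c6's peers cover all but 2. So r3c6=2.
Step 4. [r2c4∈{1,2}] box 2 places 1 nowhere but r2c4 ⇒ r2c4=1.
Step 5. [r6c5∈{2,3}] across col 5, 3 lands solely at r6c5 ⇒ r6c5=3.
Step 6. [r1c1∈{6}] nothing but 6 survives at r1c1 ⇒ r1c1=6.
Step 7. [r6c2∈{4,5,6}] in row 6, 6 fits only at r6c2 ⇒ r6c2=6.
Step 8. [r1c2∈{1}] r1c2 has the single candidate 1. So r1c2=1.
Step 9. [r4c2∈{4}] r4c2's peers cover all but 4. So r4c2=4.
Step 10. [r2c5∈{2}] nothing but 2 survives at r2c5, so r2c5=2.
Step 11. [r2c2∈{5}] r2c2's peers cover all but 5, so r2c2=5.
Step 12. [r1c3∈{2}] only 2 remains possible at r1c3 ⇒ r1c3=2.
Step 13. [r4c4∈{5}] r4c4 is down to just 5, so r4c4=5.
Step 14. [r5c3∈{3}] r5c3 is down to just 3. So r5c3=3.
Step 15. [r4c6∈{3}] r4c6's peers cover all but 3, so r4c6=3.
Step 16. [r3c4∈{4}] r3c4 has the single candidate 4, so r3c4=4.
Step 17. [r6c3∈{5}] only 5 remains possible at r6c3, so r6c3=5.
Step 18. [r6c6∈{1}] r6c6 has the single candidate 1 ⇒ r6c6=1.
Step 19. [r6c1∈{4}] r6c1 is down to just 4, so r6c1=4.
Step 20. [r6c4∈{2}] r6c4 has the single candidate 2, so r6c4=2.
Step 21. [r3c3∈{1}] only 1 remains possible at r3c3. So r3c3=1.
Step 22. [r3c5∈{6}] r3c5 is down to just 6, so r3c5=6.

Answer: 6 1 2 3 5 4 / 3 5 4 1 2 6 / 5 3 1 4 6 2 / 2 4 6 5 1 3 / 1 2 3 6 4 5 / 4 6 5 2 3 1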